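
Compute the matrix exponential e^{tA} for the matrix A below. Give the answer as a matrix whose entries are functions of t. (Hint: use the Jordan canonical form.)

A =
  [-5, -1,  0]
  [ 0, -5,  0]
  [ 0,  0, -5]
e^{tA} =
  [exp(-5*t), -t*exp(-5*t), 0]
  [0, exp(-5*t), 0]
  [0, 0, exp(-5*t)]

Strategy: write A = P · J · P⁻¹ where J is a Jordan canonical form, so e^{tA} = P · e^{tJ} · P⁻¹, and e^{tJ} can be computed block-by-block.

A has Jordan form
J =
  [-5,  1,  0]
  [ 0, -5,  0]
  [ 0,  0, -5]
(up to reordering of blocks).

Per-block formulas:
  For a 1×1 block at λ = -5: exp(t · [-5]) = [e^(-5t)].
  For a 2×2 Jordan block J_2(-5): exp(t · J_2(-5)) = e^(-5t)·(I + t·N), where N is the 2×2 nilpotent shift.

After assembling e^{tJ} and conjugating by P, we get:

e^{tA} =
  [exp(-5*t), -t*exp(-5*t), 0]
  [0, exp(-5*t), 0]
  [0, 0, exp(-5*t)]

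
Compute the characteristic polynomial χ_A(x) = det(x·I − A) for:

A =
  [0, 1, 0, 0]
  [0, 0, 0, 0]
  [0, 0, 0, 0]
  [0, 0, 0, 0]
x^4

Expanding det(x·I − A) (e.g. by cofactor expansion or by noting that A is similar to its Jordan form J, which has the same characteristic polynomial as A) gives
  χ_A(x) = x^4
which factors as x^4. The eigenvalues (with algebraic multiplicities) are λ = 0 with multiplicity 4.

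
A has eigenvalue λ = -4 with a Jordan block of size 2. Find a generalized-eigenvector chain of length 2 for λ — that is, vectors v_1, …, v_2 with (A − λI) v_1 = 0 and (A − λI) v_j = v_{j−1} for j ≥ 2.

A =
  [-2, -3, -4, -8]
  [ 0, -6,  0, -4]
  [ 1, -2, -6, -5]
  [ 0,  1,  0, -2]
A Jordan chain for λ = -4 of length 2:
v_1 = (2, 0, 1, 0)ᵀ
v_2 = (1, 0, 0, 0)ᵀ

Let N = A − (-4)·I. We want v_2 with N^2 v_2 = 0 but N^1 v_2 ≠ 0; then v_{j-1} := N · v_j for j = 2, …, 2.

Pick v_2 = (1, 0, 0, 0)ᵀ.
Then v_1 = N · v_2 = (2, 0, 1, 0)ᵀ.

Sanity check: (A − (-4)·I) v_1 = (0, 0, 0, 0)ᵀ = 0. ✓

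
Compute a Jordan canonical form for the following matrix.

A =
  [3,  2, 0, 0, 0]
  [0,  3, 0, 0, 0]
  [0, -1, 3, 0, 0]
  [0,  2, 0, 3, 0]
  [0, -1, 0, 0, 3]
J_2(3) ⊕ J_1(3) ⊕ J_1(3) ⊕ J_1(3)

The characteristic polynomial is
  det(x·I − A) = x^5 - 15*x^4 + 90*x^3 - 270*x^2 + 405*x - 243 = (x - 3)^5

Eigenvalues and multiplicities (the geometric multiplicity of λ is n − rank(A − λI), which equals the number of Jordan blocks for λ):
  λ = 3: algebraic multiplicity = 5, geometric multiplicity = 4

Determining the block sizes for each eigenvalue:
  λ = 3: 4 blocks summing to 5 forces exactly one block of size 2 and the rest size 1 → block sizes [2, 1, 1, 1]

Assembling the blocks gives a Jordan form
J =
  [3, 1, 0, 0, 0]
  [0, 3, 0, 0, 0]
  [0, 0, 3, 0, 0]
  [0, 0, 0, 3, 0]
  [0, 0, 0, 0, 3]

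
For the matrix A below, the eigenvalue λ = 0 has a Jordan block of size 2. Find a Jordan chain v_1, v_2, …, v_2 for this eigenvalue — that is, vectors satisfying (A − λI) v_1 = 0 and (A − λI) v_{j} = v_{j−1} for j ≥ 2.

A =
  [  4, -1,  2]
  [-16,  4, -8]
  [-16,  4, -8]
A Jordan chain for λ = 0 of length 2:
v_1 = (4, -16, -16)ᵀ
v_2 = (1, 0, 0)ᵀ

Let N = A − (0)·I. We want v_2 with N^2 v_2 = 0 but N^1 v_2 ≠ 0; then v_{j-1} := N · v_j for j = 2, …, 2.

Pick v_2 = (1, 0, 0)ᵀ.
Then v_1 = N · v_2 = (4, -16, -16)ᵀ.

Sanity check: (A − (0)·I) v_1 = (0, 0, 0)ᵀ = 0. ✓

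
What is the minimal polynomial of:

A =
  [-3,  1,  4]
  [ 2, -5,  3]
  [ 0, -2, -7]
x^3 + 15*x^2 + 75*x + 125

The characteristic polynomial is χ_A(x) = (x + 5)^3, so the eigenvalues are known. The minimal polynomial is
  m_A(x) = Π_λ (x − λ)^{k_λ}
where k_λ is the size of the *largest* Jordan block for λ (equivalently, the smallest k with (A − λI)^k v = 0 for every generalised eigenvector v of λ).

  λ = -5: largest Jordan block has size 3, contributing (x + 5)^3

So m_A(x) = (x + 5)^3 = x^3 + 15*x^2 + 75*x + 125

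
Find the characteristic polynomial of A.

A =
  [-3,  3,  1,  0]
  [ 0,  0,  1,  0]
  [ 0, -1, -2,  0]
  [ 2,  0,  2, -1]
x^4 + 6*x^3 + 12*x^2 + 10*x + 3

Expanding det(x·I − A) (e.g. by cofactor expansion or by noting that A is similar to its Jordan form J, which has the same characteristic polynomial as A) gives
  χ_A(x) = x^4 + 6*x^3 + 12*x^2 + 10*x + 3
which factors as (x + 1)^3*(x + 3). The eigenvalues (with algebraic multiplicities) are λ = -3 with multiplicity 1, λ = -1 with multiplicity 3.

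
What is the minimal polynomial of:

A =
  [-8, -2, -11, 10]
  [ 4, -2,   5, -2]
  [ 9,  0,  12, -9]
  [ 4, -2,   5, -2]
x^3

The characteristic polynomial is χ_A(x) = x^4, so the eigenvalues are known. The minimal polynomial is
  m_A(x) = Π_λ (x − λ)^{k_λ}
where k_λ is the size of the *largest* Jordan block for λ (equivalently, the smallest k with (A − λI)^k v = 0 for every generalised eigenvector v of λ).

  λ = 0: largest Jordan block has size 3, contributing (x − 0)^3

So m_A(x) = x^3 = x^3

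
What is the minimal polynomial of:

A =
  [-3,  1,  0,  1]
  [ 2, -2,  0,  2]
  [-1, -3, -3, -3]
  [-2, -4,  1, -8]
x^3 + 12*x^2 + 48*x + 64

The characteristic polynomial is χ_A(x) = (x + 4)^4, so the eigenvalues are known. The minimal polynomial is
  m_A(x) = Π_λ (x − λ)^{k_λ}
where k_λ is the size of the *largest* Jordan block for λ (equivalently, the smallest k with (A − λI)^k v = 0 for every generalised eigenvector v of λ).

  λ = -4: largest Jordan block has size 3, contributing (x + 4)^3

So m_A(x) = (x + 4)^3 = x^3 + 12*x^2 + 48*x + 64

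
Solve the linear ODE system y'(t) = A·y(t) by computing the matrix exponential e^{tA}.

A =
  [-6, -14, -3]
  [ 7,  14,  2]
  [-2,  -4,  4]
e^{tA} =
  [4*t^2*exp(4*t) - 10*t*exp(4*t) + exp(4*t), 6*t^2*exp(4*t) - 14*t*exp(4*t), t^2*exp(4*t) - 3*t*exp(4*t)]
  [-2*t^2*exp(4*t) + 7*t*exp(4*t), -3*t^2*exp(4*t) + 10*t*exp(4*t) + exp(4*t), -t^2*exp(4*t)/2 + 2*t*exp(4*t)]
  [-4*t^2*exp(4*t) - 2*t*exp(4*t), -6*t^2*exp(4*t) - 4*t*exp(4*t), -t^2*exp(4*t) + exp(4*t)]

Strategy: write A = P · J · P⁻¹ where J is a Jordan canonical form, so e^{tA} = P · e^{tJ} · P⁻¹, and e^{tJ} can be computed block-by-block.

A has Jordan form
J =
  [4, 1, 0]
  [0, 4, 1]
  [0, 0, 4]
(up to reordering of blocks).

Per-block formulas:
  For a 3×3 Jordan block J_3(4): exp(t · J_3(4)) = e^(4t)·(I + t·N + (t^2/2)·N^2), where N is the 3×3 nilpotent shift.

After assembling e^{tJ} and conjugating by P, we get:

e^{tA} =
  [4*t^2*exp(4*t) - 10*t*exp(4*t) + exp(4*t), 6*t^2*exp(4*t) - 14*t*exp(4*t), t^2*exp(4*t) - 3*t*exp(4*t)]
  [-2*t^2*exp(4*t) + 7*t*exp(4*t), -3*t^2*exp(4*t) + 10*t*exp(4*t) + exp(4*t), -t^2*exp(4*t)/2 + 2*t*exp(4*t)]
  [-4*t^2*exp(4*t) - 2*t*exp(4*t), -6*t^2*exp(4*t) - 4*t*exp(4*t), -t^2*exp(4*t) + exp(4*t)]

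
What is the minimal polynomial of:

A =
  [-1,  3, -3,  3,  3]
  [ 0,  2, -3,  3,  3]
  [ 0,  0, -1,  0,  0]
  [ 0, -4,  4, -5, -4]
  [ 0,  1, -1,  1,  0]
x^2 + 2*x + 1

The characteristic polynomial is χ_A(x) = (x + 1)^5, so the eigenvalues are known. The minimal polynomial is
  m_A(x) = Π_λ (x − λ)^{k_λ}
where k_λ is the size of the *largest* Jordan block for λ (equivalently, the smallest k with (A − λI)^k v = 0 for every generalised eigenvector v of λ).

  λ = -1: largest Jordan block has size 2, contributing (x + 1)^2

So m_A(x) = (x + 1)^2 = x^2 + 2*x + 1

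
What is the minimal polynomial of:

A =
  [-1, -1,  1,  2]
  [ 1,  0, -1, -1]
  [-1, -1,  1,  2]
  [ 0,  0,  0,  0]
x^3

The characteristic polynomial is χ_A(x) = x^4, so the eigenvalues are known. The minimal polynomial is
  m_A(x) = Π_λ (x − λ)^{k_λ}
where k_λ is the size of the *largest* Jordan block for λ (equivalently, the smallest k with (A − λI)^k v = 0 for every generalised eigenvector v of λ).

  λ = 0: largest Jordan block has size 3, contributing (x − 0)^3

So m_A(x) = x^3 = x^3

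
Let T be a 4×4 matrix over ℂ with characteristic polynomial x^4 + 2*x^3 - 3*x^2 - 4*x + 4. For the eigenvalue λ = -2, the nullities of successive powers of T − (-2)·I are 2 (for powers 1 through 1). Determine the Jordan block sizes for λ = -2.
Block sizes for λ = -2: [1, 1]

From the dimensions of kernels of powers, the number of Jordan blocks of size at least j is d_j − d_{j−1} where d_j = dim ker(N^j) (with d_0 = 0). Computing the differences gives [2].
The number of blocks of size exactly k is (#blocks of size ≥ k) − (#blocks of size ≥ k + 1), so the partition is: 2 block(s) of size 1.
In nonincreasing order the block sizes are [1, 1].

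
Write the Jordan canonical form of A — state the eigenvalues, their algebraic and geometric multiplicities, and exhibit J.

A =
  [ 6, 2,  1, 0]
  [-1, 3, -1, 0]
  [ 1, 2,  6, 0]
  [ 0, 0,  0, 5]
J_2(5) ⊕ J_1(5) ⊕ J_1(5)

The characteristic polynomial is
  det(x·I − A) = x^4 - 20*x^3 + 150*x^2 - 500*x + 625 = (x - 5)^4

Eigenvalues and multiplicities (the geometric multiplicity of λ is n − rank(A − λI), which equals the number of Jordan blocks for λ):
  λ = 5: algebraic multiplicity = 4, geometric multiplicity = 3

Determining the block sizes for each eigenvalue:
  λ = 5: 3 blocks summing to 4 forces exactly one block of size 2 and the rest size 1 → block sizes [2, 1, 1]

Assembling the blocks gives a Jordan form
J =
  [5, 1, 0, 0]
  [0, 5, 0, 0]
  [0, 0, 5, 0]
  [0, 0, 0, 5]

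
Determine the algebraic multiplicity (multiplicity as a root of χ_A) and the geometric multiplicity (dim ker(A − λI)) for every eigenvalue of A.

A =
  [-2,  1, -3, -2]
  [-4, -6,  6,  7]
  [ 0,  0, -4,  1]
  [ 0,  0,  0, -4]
λ = -4: alg = 4, geom = 2

Step 1 — factor the characteristic polynomial to read off the algebraic multiplicities:
  χ_A(x) = (x + 4)^4

Step 2 — compute geometric multiplicities via the rank-nullity identity g(λ) = n − rank(A − λI):
  rank(A − (-4)·I) = 2, so dim ker(A − (-4)·I) = n − 2 = 2

Summary:
  λ = -4: algebraic multiplicity = 4, geometric multiplicity = 2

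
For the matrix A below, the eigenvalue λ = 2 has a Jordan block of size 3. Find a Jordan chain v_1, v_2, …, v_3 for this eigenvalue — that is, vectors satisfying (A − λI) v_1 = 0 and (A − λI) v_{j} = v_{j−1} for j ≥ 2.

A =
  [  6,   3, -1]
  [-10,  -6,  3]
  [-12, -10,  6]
A Jordan chain for λ = 2 of length 3:
v_1 = (-2, 4, 4)ᵀ
v_2 = (4, -10, -12)ᵀ
v_3 = (1, 0, 0)ᵀ

Let N = A − (2)·I. We want v_3 with N^3 v_3 = 0 but N^2 v_3 ≠ 0; then v_{j-1} := N · v_j for j = 3, …, 2.

Pick v_3 = (1, 0, 0)ᵀ.
Then v_2 = N · v_3 = (4, -10, -12)ᵀ.
Then v_1 = N · v_2 = (-2, 4, 4)ᵀ.

Sanity check: (A − (2)·I) v_1 = (0, 0, 0)ᵀ = 0. ✓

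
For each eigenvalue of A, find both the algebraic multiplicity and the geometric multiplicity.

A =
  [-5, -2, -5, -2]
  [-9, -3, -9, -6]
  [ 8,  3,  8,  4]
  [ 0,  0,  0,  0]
λ = 0: alg = 4, geom = 2

Step 1 — factor the characteristic polynomial to read off the algebraic multiplicities:
  χ_A(x) = x^4

Step 2 — compute geometric multiplicities via the rank-nullity identity g(λ) = n − rank(A − λI):
  rank(A − (0)·I) = 2, so dim ker(A − (0)·I) = n − 2 = 2

Summary:
  λ = 0: algebraic multiplicity = 4, geometric multiplicity = 2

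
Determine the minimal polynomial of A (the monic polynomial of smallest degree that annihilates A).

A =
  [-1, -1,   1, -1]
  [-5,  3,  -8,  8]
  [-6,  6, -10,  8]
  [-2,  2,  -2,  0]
x^3 + 6*x^2 + 12*x + 8

The characteristic polynomial is χ_A(x) = (x + 2)^4, so the eigenvalues are known. The minimal polynomial is
  m_A(x) = Π_λ (x − λ)^{k_λ}
where k_λ is the size of the *largest* Jordan block for λ (equivalently, the smallest k with (A − λI)^k v = 0 for every generalised eigenvector v of λ).

  λ = -2: largest Jordan block has size 3, contributing (x + 2)^3

So m_A(x) = (x + 2)^3 = x^3 + 6*x^2 + 12*x + 8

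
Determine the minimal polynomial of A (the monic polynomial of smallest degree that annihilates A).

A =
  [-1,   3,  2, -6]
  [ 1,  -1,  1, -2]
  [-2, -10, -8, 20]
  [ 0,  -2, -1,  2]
x^3 + 6*x^2 + 12*x + 8

The characteristic polynomial is χ_A(x) = (x + 2)^4, so the eigenvalues are known. The minimal polynomial is
  m_A(x) = Π_λ (x − λ)^{k_λ}
where k_λ is the size of the *largest* Jordan block for λ (equivalently, the smallest k with (A − λI)^k v = 0 for every generalised eigenvector v of λ).

  λ = -2: largest Jordan block has size 3, contributing (x + 2)^3

So m_A(x) = (x + 2)^3 = x^3 + 6*x^2 + 12*x + 8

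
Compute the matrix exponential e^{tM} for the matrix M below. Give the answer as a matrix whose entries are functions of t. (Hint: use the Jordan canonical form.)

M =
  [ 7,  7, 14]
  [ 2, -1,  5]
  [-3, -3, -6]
e^{tM} =
  [21*t^2/2 + 7*t + 1, 7*t, 49*t^2/2 + 14*t]
  [-3*t^2/2 + 2*t, 1 - t, -7*t^2/2 + 5*t]
  [-9*t^2/2 - 3*t, -3*t, -21*t^2/2 - 6*t + 1]

Strategy: write M = P · J · P⁻¹ where J is a Jordan canonical form, so e^{tM} = P · e^{tJ} · P⁻¹, and e^{tJ} can be computed block-by-block.

M has Jordan form
J =
  [0, 1, 0]
  [0, 0, 1]
  [0, 0, 0]
(up to reordering of blocks).

Per-block formulas:
  For a 3×3 Jordan block J_3(0): exp(t · J_3(0)) = e^(0t)·(I + t·N + (t^2/2)·N^2), where N is the 3×3 nilpotent shift.

After assembling e^{tJ} and conjugating by P, we get:

e^{tM} =
  [21*t^2/2 + 7*t + 1, 7*t, 49*t^2/2 + 14*t]
  [-3*t^2/2 + 2*t, 1 - t, -7*t^2/2 + 5*t]
  [-9*t^2/2 - 3*t, -3*t, -21*t^2/2 - 6*t + 1]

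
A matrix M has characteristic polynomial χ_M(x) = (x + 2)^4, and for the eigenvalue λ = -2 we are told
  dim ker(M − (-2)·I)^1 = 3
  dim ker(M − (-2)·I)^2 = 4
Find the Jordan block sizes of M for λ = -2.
Block sizes for λ = -2: [2, 1, 1]

From the dimensions of kernels of powers, the number of Jordan blocks of size at least j is d_j − d_{j−1} where d_j = dim ker(N^j) (with d_0 = 0). Computing the differences gives [3, 1].
The number of blocks of size exactly k is (#blocks of size ≥ k) − (#blocks of size ≥ k + 1), so the partition is: 2 block(s) of size 1, 1 block(s) of size 2.
In nonincreasing order the block sizes are [2, 1, 1].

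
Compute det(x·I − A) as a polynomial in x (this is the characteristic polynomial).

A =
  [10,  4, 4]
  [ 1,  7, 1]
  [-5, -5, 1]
x^3 - 18*x^2 + 108*x - 216

Expanding det(x·I − A) (e.g. by cofactor expansion or by noting that A is similar to its Jordan form J, which has the same characteristic polynomial as A) gives
  χ_A(x) = x^3 - 18*x^2 + 108*x - 216
which factors as (x - 6)^3. The eigenvalues (with algebraic multiplicities) are λ = 6 with multiplicity 3.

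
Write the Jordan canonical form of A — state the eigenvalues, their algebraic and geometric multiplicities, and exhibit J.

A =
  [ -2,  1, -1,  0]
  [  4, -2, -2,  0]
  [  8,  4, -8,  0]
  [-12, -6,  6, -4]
J_2(-4) ⊕ J_1(-4) ⊕ J_1(-4)

The characteristic polynomial is
  det(x·I − A) = x^4 + 16*x^3 + 96*x^2 + 256*x + 256 = (x + 4)^4

Eigenvalues and multiplicities (the geometric multiplicity of λ is n − rank(A − λI), which equals the number of Jordan blocks for λ):
  λ = -4: algebraic multiplicity = 4, geometric multiplicity = 3

Determining the block sizes for each eigenvalue:
  λ = -4: 3 blocks summing to 4 forces exactly one block of size 2 and the rest size 1 → block sizes [2, 1, 1]

Assembling the blocks gives a Jordan form
J =
  [-4,  1,  0,  0]
  [ 0, -4,  0,  0]
  [ 0,  0, -4,  0]
  [ 0,  0,  0, -4]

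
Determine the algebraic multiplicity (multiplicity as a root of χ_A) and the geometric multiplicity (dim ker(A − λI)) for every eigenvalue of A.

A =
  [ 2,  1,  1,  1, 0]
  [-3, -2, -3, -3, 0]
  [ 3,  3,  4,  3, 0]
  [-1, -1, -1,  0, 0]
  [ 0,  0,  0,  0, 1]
λ = 1: alg = 5, geom = 4

Step 1 — factor the characteristic polynomial to read off the algebraic multiplicities:
  χ_A(x) = (x - 1)^5

Step 2 — compute geometric multiplicities via the rank-nullity identity g(λ) = n − rank(A − λI):
  rank(A − (1)·I) = 1, so dim ker(A − (1)·I) = n − 1 = 4

Summary:
  λ = 1: algebraic multiplicity = 5, geometric multiplicity = 4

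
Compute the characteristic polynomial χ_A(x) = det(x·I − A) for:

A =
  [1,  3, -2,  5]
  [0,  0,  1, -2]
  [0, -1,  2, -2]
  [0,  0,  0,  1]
x^4 - 4*x^3 + 6*x^2 - 4*x + 1

Expanding det(x·I − A) (e.g. by cofactor expansion or by noting that A is similar to its Jordan form J, which has the same characteristic polynomial as A) gives
  χ_A(x) = x^4 - 4*x^3 + 6*x^2 - 4*x + 1
which factors as (x - 1)^4. The eigenvalues (with algebraic multiplicities) are λ = 1 with multiplicity 4.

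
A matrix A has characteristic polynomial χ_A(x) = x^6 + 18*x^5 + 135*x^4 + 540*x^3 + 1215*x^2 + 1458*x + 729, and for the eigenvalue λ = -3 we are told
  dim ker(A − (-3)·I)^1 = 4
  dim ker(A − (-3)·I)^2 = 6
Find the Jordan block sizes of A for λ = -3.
Block sizes for λ = -3: [2, 2, 1, 1]

From the dimensions of kernels of powers, the number of Jordan blocks of size at least j is d_j − d_{j−1} where d_j = dim ker(N^j) (with d_0 = 0). Computing the differences gives [4, 2].
The number of blocks of size exactly k is (#blocks of size ≥ k) − (#blocks of size ≥ k + 1), so the partition is: 2 block(s) of size 1, 2 block(s) of size 2.
In nonincreasing order the block sizes are [2, 2, 1, 1].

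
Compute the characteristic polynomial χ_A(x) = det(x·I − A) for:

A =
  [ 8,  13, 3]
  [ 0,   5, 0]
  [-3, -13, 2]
x^3 - 15*x^2 + 75*x - 125

Expanding det(x·I − A) (e.g. by cofactor expansion or by noting that A is similar to its Jordan form J, which has the same characteristic polynomial as A) gives
  χ_A(x) = x^3 - 15*x^2 + 75*x - 125
which factors as (x - 5)^3. The eigenvalues (with algebraic multiplicities) are λ = 5 with multiplicity 3.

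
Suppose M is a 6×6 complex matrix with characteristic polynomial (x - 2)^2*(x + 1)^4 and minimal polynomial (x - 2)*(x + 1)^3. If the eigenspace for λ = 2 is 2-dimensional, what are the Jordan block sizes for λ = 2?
Block sizes for λ = 2: [1, 1]

Step 1 — from the characteristic polynomial, algebraic multiplicity of λ = 2 is 2. From dim ker(M − (2)·I) = 2, there are exactly 2 Jordan blocks for λ = 2.
Step 2 — from the minimal polynomial, the factor (x − 2) tells us the largest block for λ = 2 has size 1.
Step 3 — with total size 2, 2 blocks, and largest block 1, the block sizes (in nonincreasing order) are [1, 1].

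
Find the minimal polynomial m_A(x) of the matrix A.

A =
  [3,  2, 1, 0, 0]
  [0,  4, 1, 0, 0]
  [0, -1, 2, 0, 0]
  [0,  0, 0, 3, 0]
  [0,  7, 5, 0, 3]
x^3 - 9*x^2 + 27*x - 27

The characteristic polynomial is χ_A(x) = (x - 3)^5, so the eigenvalues are known. The minimal polynomial is
  m_A(x) = Π_λ (x − λ)^{k_λ}
where k_λ is the size of the *largest* Jordan block for λ (equivalently, the smallest k with (A − λI)^k v = 0 for every generalised eigenvector v of λ).

  λ = 3: largest Jordan block has size 3, contributing (x − 3)^3

So m_A(x) = (x - 3)^3 = x^3 - 9*x^2 + 27*x - 27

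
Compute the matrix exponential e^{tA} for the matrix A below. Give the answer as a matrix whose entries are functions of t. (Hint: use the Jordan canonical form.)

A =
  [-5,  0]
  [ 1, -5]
e^{tA} =
  [exp(-5*t), 0]
  [t*exp(-5*t), exp(-5*t)]

Strategy: write A = P · J · P⁻¹ where J is a Jordan canonical form, so e^{tA} = P · e^{tJ} · P⁻¹, and e^{tJ} can be computed block-by-block.

A has Jordan form
J =
  [-5,  1]
  [ 0, -5]
(up to reordering of blocks).

Per-block formulas:
  For a 2×2 Jordan block J_2(-5): exp(t · J_2(-5)) = e^(-5t)·(I + t·N), where N is the 2×2 nilpotent shift.

After assembling e^{tJ} and conjugating by P, we get:

e^{tA} =
  [exp(-5*t), 0]
  [t*exp(-5*t), exp(-5*t)]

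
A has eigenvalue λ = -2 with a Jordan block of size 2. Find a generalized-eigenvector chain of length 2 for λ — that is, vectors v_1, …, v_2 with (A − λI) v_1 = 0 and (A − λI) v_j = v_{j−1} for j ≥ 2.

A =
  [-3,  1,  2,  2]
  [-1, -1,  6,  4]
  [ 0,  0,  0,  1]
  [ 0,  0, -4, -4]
A Jordan chain for λ = -2 of length 2:
v_1 = (-1, -1, 0, 0)ᵀ
v_2 = (1, 0, 0, 0)ᵀ

Let N = A − (-2)·I. We want v_2 with N^2 v_2 = 0 but N^1 v_2 ≠ 0; then v_{j-1} := N · v_j for j = 2, …, 2.

Pick v_2 = (1, 0, 0, 0)ᵀ.
Then v_1 = N · v_2 = (-1, -1, 0, 0)ᵀ.

Sanity check: (A − (-2)·I) v_1 = (0, 0, 0, 0)ᵀ = 0. ✓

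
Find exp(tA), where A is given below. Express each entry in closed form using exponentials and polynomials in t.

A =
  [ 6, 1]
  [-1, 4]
e^{tA} =
  [t*exp(5*t) + exp(5*t), t*exp(5*t)]
  [-t*exp(5*t), -t*exp(5*t) + exp(5*t)]

Strategy: write A = P · J · P⁻¹ where J is a Jordan canonical form, so e^{tA} = P · e^{tJ} · P⁻¹, and e^{tJ} can be computed block-by-block.

A has Jordan form
J =
  [5, 1]
  [0, 5]
(up to reordering of blocks).

Per-block formulas:
  For a 2×2 Jordan block J_2(5): exp(t · J_2(5)) = e^(5t)·(I + t·N), where N is the 2×2 nilpotent shift.

After assembling e^{tJ} and conjugating by P, we get:

e^{tA} =
  [t*exp(5*t) + exp(5*t), t*exp(5*t)]
  [-t*exp(5*t), -t*exp(5*t) + exp(5*t)]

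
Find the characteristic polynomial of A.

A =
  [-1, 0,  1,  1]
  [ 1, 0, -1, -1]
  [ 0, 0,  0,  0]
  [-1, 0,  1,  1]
x^4

Expanding det(x·I − A) (e.g. by cofactor expansion or by noting that A is similar to its Jordan form J, which has the same characteristic polynomial as A) gives
  χ_A(x) = x^4
which factors as x^4. The eigenvalues (with algebraic multiplicities) are λ = 0 with multiplicity 4.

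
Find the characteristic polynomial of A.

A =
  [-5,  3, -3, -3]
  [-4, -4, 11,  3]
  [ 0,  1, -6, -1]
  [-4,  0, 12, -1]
x^4 + 16*x^3 + 90*x^2 + 200*x + 125

Expanding det(x·I − A) (e.g. by cofactor expansion or by noting that A is similar to its Jordan form J, which has the same characteristic polynomial as A) gives
  χ_A(x) = x^4 + 16*x^3 + 90*x^2 + 200*x + 125
which factors as (x + 1)*(x + 5)^3. The eigenvalues (with algebraic multiplicities) are λ = -5 with multiplicity 3, λ = -1 with multiplicity 1.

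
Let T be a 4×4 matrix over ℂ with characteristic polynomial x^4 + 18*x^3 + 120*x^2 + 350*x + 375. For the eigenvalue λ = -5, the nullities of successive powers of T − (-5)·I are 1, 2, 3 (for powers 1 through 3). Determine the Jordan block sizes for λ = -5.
Block sizes for λ = -5: [3]

From the dimensions of kernels of powers, the number of Jordan blocks of size at least j is d_j − d_{j−1} where d_j = dim ker(N^j) (with d_0 = 0). Computing the differences gives [1, 1, 1].
The number of blocks of size exactly k is (#blocks of size ≥ k) − (#blocks of size ≥ k + 1), so the partition is: 1 block(s) of size 3.
In nonincreasing order the block sizes are [3].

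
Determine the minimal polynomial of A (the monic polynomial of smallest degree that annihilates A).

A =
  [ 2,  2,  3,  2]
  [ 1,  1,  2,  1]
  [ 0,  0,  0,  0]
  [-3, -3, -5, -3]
x^2

The characteristic polynomial is χ_A(x) = x^4, so the eigenvalues are known. The minimal polynomial is
  m_A(x) = Π_λ (x − λ)^{k_λ}
where k_λ is the size of the *largest* Jordan block for λ (equivalently, the smallest k with (A − λI)^k v = 0 for every generalised eigenvector v of λ).

  λ = 0: largest Jordan block has size 2, contributing (x − 0)^2

So m_A(x) = x^2 = x^2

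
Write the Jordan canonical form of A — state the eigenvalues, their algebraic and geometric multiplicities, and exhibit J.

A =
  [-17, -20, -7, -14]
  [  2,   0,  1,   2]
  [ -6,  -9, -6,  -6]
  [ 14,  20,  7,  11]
J_3(-3) ⊕ J_1(-3)

The characteristic polynomial is
  det(x·I − A) = x^4 + 12*x^3 + 54*x^2 + 108*x + 81 = (x + 3)^4

Eigenvalues and multiplicities (the geometric multiplicity of λ is n − rank(A − λI), which equals the number of Jordan blocks for λ):
  λ = -3: algebraic multiplicity = 4, geometric multiplicity = 2

Determining the block sizes for each eigenvalue:
  λ = -3: with am = 4 and gm = 2, the partition is not yet determined (e.g. several partitions of 4 into 2 parts exist). Let N = A − (-3)·I. Computing rank(N^1) = 2, rank(N^2) = 1, rank(N^3) = 0; the number of blocks of size ≥ j is rank(N^{j−1}) − rank(N^j), giving [2, 1, 1]. So we have 1 block(s) of size 3, 1 block(s) of size 1 → block sizes [3, 1]

Assembling the blocks gives a Jordan form
J =
  [-3,  1,  0,  0]
  [ 0, -3,  1,  0]
  [ 0,  0, -3,  0]
  [ 0,  0,  0, -3]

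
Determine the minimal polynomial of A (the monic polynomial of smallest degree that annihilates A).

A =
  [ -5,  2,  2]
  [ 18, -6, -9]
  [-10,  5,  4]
x^3 + 7*x^2 + 15*x + 9

The characteristic polynomial is χ_A(x) = (x + 1)*(x + 3)^2, so the eigenvalues are known. The minimal polynomial is
  m_A(x) = Π_λ (x − λ)^{k_λ}
where k_λ is the size of the *largest* Jordan block for λ (equivalently, the smallest k with (A − λI)^k v = 0 for every generalised eigenvector v of λ).

  λ = -3: largest Jordan block has size 2, contributing (x + 3)^2
  λ = -1: largest Jordan block has size 1, contributing (x + 1)

So m_A(x) = (x + 1)*(x + 3)^2 = x^3 + 7*x^2 + 15*x + 9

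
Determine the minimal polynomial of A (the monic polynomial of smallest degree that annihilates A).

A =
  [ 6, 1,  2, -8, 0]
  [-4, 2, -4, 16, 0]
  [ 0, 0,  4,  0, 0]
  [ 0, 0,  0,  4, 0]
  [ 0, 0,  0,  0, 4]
x^2 - 8*x + 16

The characteristic polynomial is χ_A(x) = (x - 4)^5, so the eigenvalues are known. The minimal polynomial is
  m_A(x) = Π_λ (x − λ)^{k_λ}
where k_λ is the size of the *largest* Jordan block for λ (equivalently, the smallest k with (A − λI)^k v = 0 for every generalised eigenvector v of λ).

  λ = 4: largest Jordan block has size 2, contributing (x − 4)^2

So m_A(x) = (x - 4)^2 = x^2 - 8*x + 16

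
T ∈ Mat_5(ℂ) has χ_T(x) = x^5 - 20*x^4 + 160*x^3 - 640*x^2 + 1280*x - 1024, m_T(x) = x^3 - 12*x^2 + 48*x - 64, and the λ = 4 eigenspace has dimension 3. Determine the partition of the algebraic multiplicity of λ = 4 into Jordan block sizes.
Block sizes for λ = 4: [3, 1, 1]

Step 1 — from the characteristic polynomial, algebraic multiplicity of λ = 4 is 5. From dim ker(T − (4)·I) = 3, there are exactly 3 Jordan blocks for λ = 4.
Step 2 — from the minimal polynomial, the factor (x − 4)^3 tells us the largest block for λ = 4 has size 3.
Step 3 — with total size 5, 3 blocks, and largest block 3, the block sizes (in nonincreasing order) are [3, 1, 1].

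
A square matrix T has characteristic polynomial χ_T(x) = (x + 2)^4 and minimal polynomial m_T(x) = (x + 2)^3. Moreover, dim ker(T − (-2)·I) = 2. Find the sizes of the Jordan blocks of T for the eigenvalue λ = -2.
Block sizes for λ = -2: [3, 1]

Step 1 — from the characteristic polynomial, algebraic multiplicity of λ = -2 is 4. From dim ker(T − (-2)·I) = 2, there are exactly 2 Jordan blocks for λ = -2.
Step 2 — from the minimal polynomial, the factor (x + 2)^3 tells us the largest block for λ = -2 has size 3.
Step 3 — with total size 4, 2 blocks, and largest block 3, the block sizes (in nonincreasing order) are [3, 1].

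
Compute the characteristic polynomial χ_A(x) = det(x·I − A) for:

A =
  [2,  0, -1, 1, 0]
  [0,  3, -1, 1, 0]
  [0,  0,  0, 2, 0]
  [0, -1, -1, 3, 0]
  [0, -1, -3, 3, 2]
x^5 - 10*x^4 + 40*x^3 - 80*x^2 + 80*x - 32

Expanding det(x·I − A) (e.g. by cofactor expansion or by noting that A is similar to its Jordan form J, which has the same characteristic polynomial as A) gives
  χ_A(x) = x^5 - 10*x^4 + 40*x^3 - 80*x^2 + 80*x - 32
which factors as (x - 2)^5. The eigenvalues (with algebraic multiplicities) are λ = 2 with multiplicity 5.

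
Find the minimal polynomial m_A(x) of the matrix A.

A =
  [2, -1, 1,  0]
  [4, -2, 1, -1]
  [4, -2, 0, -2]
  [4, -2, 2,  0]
x^3

The characteristic polynomial is χ_A(x) = x^4, so the eigenvalues are known. The minimal polynomial is
  m_A(x) = Π_λ (x − λ)^{k_λ}
where k_λ is the size of the *largest* Jordan block for λ (equivalently, the smallest k with (A − λI)^k v = 0 for every generalised eigenvector v of λ).

  λ = 0: largest Jordan block has size 3, contributing (x − 0)^3

So m_A(x) = x^3 = x^3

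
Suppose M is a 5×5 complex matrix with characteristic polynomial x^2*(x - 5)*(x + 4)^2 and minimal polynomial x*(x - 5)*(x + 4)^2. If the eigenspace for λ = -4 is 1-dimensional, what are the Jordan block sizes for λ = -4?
Block sizes for λ = -4: [2]

Step 1 — from the characteristic polynomial, algebraic multiplicity of λ = -4 is 2. From dim ker(M − (-4)·I) = 1, there are exactly 1 Jordan blocks for λ = -4.
Step 2 — from the minimal polynomial, the factor (x + 4)^2 tells us the largest block for λ = -4 has size 2.
Step 3 — with total size 2, 1 blocks, and largest block 2, the block sizes (in nonincreasing order) are [2].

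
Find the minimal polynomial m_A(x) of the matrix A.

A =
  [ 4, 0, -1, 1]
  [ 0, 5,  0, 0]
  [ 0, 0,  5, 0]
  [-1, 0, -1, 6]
x^2 - 10*x + 25

The characteristic polynomial is χ_A(x) = (x - 5)^4, so the eigenvalues are known. The minimal polynomial is
  m_A(x) = Π_λ (x − λ)^{k_λ}
where k_λ is the size of the *largest* Jordan block for λ (equivalently, the smallest k with (A − λI)^k v = 0 for every generalised eigenvector v of λ).

  λ = 5: largest Jordan block has size 2, contributing (x − 5)^2

So m_A(x) = (x - 5)^2 = x^2 - 10*x + 25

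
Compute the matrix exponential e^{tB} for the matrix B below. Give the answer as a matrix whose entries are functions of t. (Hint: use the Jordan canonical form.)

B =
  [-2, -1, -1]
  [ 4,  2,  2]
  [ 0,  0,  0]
e^{tB} =
  [1 - 2*t, -t, -t]
  [4*t, 2*t + 1, 2*t]
  [0, 0, 1]

Strategy: write B = P · J · P⁻¹ where J is a Jordan canonical form, so e^{tB} = P · e^{tJ} · P⁻¹, and e^{tJ} can be computed block-by-block.

B has Jordan form
J =
  [0, 1, 0]
  [0, 0, 0]
  [0, 0, 0]
(up to reordering of blocks).

Per-block formulas:
  For a 1×1 block at λ = 0: exp(t · [0]) = [e^(0t)].
  For a 2×2 Jordan block J_2(0): exp(t · J_2(0)) = e^(0t)·(I + t·N), where N is the 2×2 nilpotent shift.

After assembling e^{tJ} and conjugating by P, we get:

e^{tB} =
  [1 - 2*t, -t, -t]
  [4*t, 2*t + 1, 2*t]
  [0, 0, 1]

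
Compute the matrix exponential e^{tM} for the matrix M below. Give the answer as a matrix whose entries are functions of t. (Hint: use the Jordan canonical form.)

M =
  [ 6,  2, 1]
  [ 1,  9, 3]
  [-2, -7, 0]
e^{tM} =
  [t^2*exp(5*t)/2 + t*exp(5*t) + exp(5*t), 3*t^2*exp(5*t)/2 + 2*t*exp(5*t), t^2*exp(5*t) + t*exp(5*t)]
  [-t^2*exp(5*t)/2 + t*exp(5*t), -3*t^2*exp(5*t)/2 + 4*t*exp(5*t) + exp(5*t), -t^2*exp(5*t) + 3*t*exp(5*t)]
  [t^2*exp(5*t)/2 - 2*t*exp(5*t), 3*t^2*exp(5*t)/2 - 7*t*exp(5*t), t^2*exp(5*t) - 5*t*exp(5*t) + exp(5*t)]

Strategy: write M = P · J · P⁻¹ where J is a Jordan canonical form, so e^{tM} = P · e^{tJ} · P⁻¹, and e^{tJ} can be computed block-by-block.

M has Jordan form
J =
  [5, 1, 0]
  [0, 5, 1]
  [0, 0, 5]
(up to reordering of blocks).

Per-block formulas:
  For a 3×3 Jordan block J_3(5): exp(t · J_3(5)) = e^(5t)·(I + t·N + (t^2/2)·N^2), where N is the 3×3 nilpotent shift.

After assembling e^{tJ} and conjugating by P, we get:

e^{tM} =
  [t^2*exp(5*t)/2 + t*exp(5*t) + exp(5*t), 3*t^2*exp(5*t)/2 + 2*t*exp(5*t), t^2*exp(5*t) + t*exp(5*t)]
  [-t^2*exp(5*t)/2 + t*exp(5*t), -3*t^2*exp(5*t)/2 + 4*t*exp(5*t) + exp(5*t), -t^2*exp(5*t) + 3*t*exp(5*t)]
  [t^2*exp(5*t)/2 - 2*t*exp(5*t), 3*t^2*exp(5*t)/2 - 7*t*exp(5*t), t^2*exp(5*t) - 5*t*exp(5*t) + exp(5*t)]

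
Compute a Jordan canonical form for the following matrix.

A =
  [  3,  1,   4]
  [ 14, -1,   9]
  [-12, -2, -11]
J_3(-3)

The characteristic polynomial is
  det(x·I − A) = x^3 + 9*x^2 + 27*x + 27 = (x + 3)^3

Eigenvalues and multiplicities (the geometric multiplicity of λ is n − rank(A − λI), which equals the number of Jordan blocks for λ):
  λ = -3: algebraic multiplicity = 3, geometric multiplicity = 1

Determining the block sizes for each eigenvalue:
  λ = -3: one block (gm = 1), so the single block has size am = 3 → block sizes [3]

Assembling the blocks gives a Jordan form
J =
  [-3,  1,  0]
  [ 0, -3,  1]
  [ 0,  0, -3]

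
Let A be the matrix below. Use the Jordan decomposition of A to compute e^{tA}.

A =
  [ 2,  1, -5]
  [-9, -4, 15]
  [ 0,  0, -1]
e^{tA} =
  [3*t*exp(-t) + exp(-t), t*exp(-t), -5*t*exp(-t)]
  [-9*t*exp(-t), -3*t*exp(-t) + exp(-t), 15*t*exp(-t)]
  [0, 0, exp(-t)]

Strategy: write A = P · J · P⁻¹ where J is a Jordan canonical form, so e^{tA} = P · e^{tJ} · P⁻¹, and e^{tJ} can be computed block-by-block.

A has Jordan form
J =
  [-1,  1,  0]
  [ 0, -1,  0]
  [ 0,  0, -1]
(up to reordering of blocks).

Per-block formulas:
  For a 2×2 Jordan block J_2(-1): exp(t · J_2(-1)) = e^(-1t)·(I + t·N), where N is the 2×2 nilpotent shift.
  For a 1×1 block at λ = -1: exp(t · [-1]) = [e^(-1t)].

After assembling e^{tJ} and conjugating by P, we get:

e^{tA} =
  [3*t*exp(-t) + exp(-t), t*exp(-t), -5*t*exp(-t)]
  [-9*t*exp(-t), -3*t*exp(-t) + exp(-t), 15*t*exp(-t)]
  [0, 0, exp(-t)]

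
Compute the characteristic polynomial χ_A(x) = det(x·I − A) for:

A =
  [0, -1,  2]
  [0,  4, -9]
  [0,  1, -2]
x^3 - 2*x^2 + x

Expanding det(x·I − A) (e.g. by cofactor expansion or by noting that A is similar to its Jordan form J, which has the same characteristic polynomial as A) gives
  χ_A(x) = x^3 - 2*x^2 + x
which factors as x*(x - 1)^2. The eigenvalues (with algebraic multiplicities) are λ = 0 with multiplicity 1, λ = 1 with multiplicity 2.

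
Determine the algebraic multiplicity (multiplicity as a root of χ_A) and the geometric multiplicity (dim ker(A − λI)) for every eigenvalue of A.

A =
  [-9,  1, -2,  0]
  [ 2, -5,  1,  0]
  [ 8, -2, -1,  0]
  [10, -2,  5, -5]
λ = -5: alg = 4, geom = 2

Step 1 — factor the characteristic polynomial to read off the algebraic multiplicities:
  χ_A(x) = (x + 5)^4

Step 2 — compute geometric multiplicities via the rank-nullity identity g(λ) = n − rank(A − λI):
  rank(A − (-5)·I) = 2, so dim ker(A − (-5)·I) = n − 2 = 2

Summary:
  λ = -5: algebraic multiplicity = 4, geometric multiplicity = 2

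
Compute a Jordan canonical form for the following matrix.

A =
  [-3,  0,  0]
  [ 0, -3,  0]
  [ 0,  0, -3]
J_1(-3) ⊕ J_1(-3) ⊕ J_1(-3)

The characteristic polynomial is
  det(x·I − A) = x^3 + 9*x^2 + 27*x + 27 = (x + 3)^3

Eigenvalues and multiplicities (the geometric multiplicity of λ is n − rank(A − λI), which equals the number of Jordan blocks for λ):
  λ = -3: algebraic multiplicity = 3, geometric multiplicity = 3

Determining the block sizes for each eigenvalue:
  λ = -3: gm = am = 3, so every block has size 1 → block sizes [1, 1, 1]

Assembling the blocks gives a Jordan form
J =
  [-3,  0,  0]
  [ 0, -3,  0]
  [ 0,  0, -3]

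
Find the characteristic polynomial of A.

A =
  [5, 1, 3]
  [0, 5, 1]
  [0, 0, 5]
x^3 - 15*x^2 + 75*x - 125

Expanding det(x·I − A) (e.g. by cofactor expansion or by noting that A is similar to its Jordan form J, which has the same characteristic polynomial as A) gives
  χ_A(x) = x^3 - 15*x^2 + 75*x - 125
which factors as (x - 5)^3. The eigenvalues (with algebraic multiplicities) are λ = 5 with multiplicity 3.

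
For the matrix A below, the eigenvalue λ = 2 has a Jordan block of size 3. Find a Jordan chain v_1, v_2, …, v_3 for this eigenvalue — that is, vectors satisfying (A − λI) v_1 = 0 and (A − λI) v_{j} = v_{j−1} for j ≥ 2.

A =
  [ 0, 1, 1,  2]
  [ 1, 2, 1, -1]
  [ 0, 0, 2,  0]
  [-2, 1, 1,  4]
A Jordan chain for λ = 2 of length 3:
v_1 = (1, 0, 0, 1)ᵀ
v_2 = (-2, 1, 0, -2)ᵀ
v_3 = (1, 0, 0, 0)ᵀ

Let N = A − (2)·I. We want v_3 with N^3 v_3 = 0 but N^2 v_3 ≠ 0; then v_{j-1} := N · v_j for j = 3, …, 2.

Pick v_3 = (1, 0, 0, 0)ᵀ.
Then v_2 = N · v_3 = (-2, 1, 0, -2)ᵀ.
Then v_1 = N · v_2 = (1, 0, 0, 1)ᵀ.

Sanity check: (A − (2)·I) v_1 = (0, 0, 0, 0)ᵀ = 0. ✓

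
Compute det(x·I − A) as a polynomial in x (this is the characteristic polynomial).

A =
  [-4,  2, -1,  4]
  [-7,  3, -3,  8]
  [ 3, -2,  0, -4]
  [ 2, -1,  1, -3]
x^4 + 4*x^3 + 6*x^2 + 4*x + 1

Expanding det(x·I − A) (e.g. by cofactor expansion or by noting that A is similar to its Jordan form J, which has the same characteristic polynomial as A) gives
  χ_A(x) = x^4 + 4*x^3 + 6*x^2 + 4*x + 1
which factors as (x + 1)^4. The eigenvalues (with algebraic multiplicities) are λ = -1 with multiplicity 4.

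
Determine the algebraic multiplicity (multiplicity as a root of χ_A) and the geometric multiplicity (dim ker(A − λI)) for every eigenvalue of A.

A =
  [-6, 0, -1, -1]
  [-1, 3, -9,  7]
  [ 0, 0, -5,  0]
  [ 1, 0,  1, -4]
λ = -5: alg = 3, geom = 2; λ = 3: alg = 1, geom = 1

Step 1 — factor the characteristic polynomial to read off the algebraic multiplicities:
  χ_A(x) = (x - 3)*(x + 5)^3

Step 2 — compute geometric multiplicities via the rank-nullity identity g(λ) = n − rank(A − λI):
  rank(A − (-5)·I) = 2, so dim ker(A − (-5)·I) = n − 2 = 2
  rank(A − (3)·I) = 3, so dim ker(A − (3)·I) = n − 3 = 1

Summary:
  λ = -5: algebraic multiplicity = 3, geometric multiplicity = 2
  λ = 3: algebraic multiplicity = 1, geometric multiplicity = 1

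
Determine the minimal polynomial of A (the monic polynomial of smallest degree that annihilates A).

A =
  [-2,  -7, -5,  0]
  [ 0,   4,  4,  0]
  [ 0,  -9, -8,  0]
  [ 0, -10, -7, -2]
x^3 + 6*x^2 + 12*x + 8

The characteristic polynomial is χ_A(x) = (x + 2)^4, so the eigenvalues are known. The minimal polynomial is
  m_A(x) = Π_λ (x − λ)^{k_λ}
where k_λ is the size of the *largest* Jordan block for λ (equivalently, the smallest k with (A − λI)^k v = 0 for every generalised eigenvector v of λ).

  λ = -2: largest Jordan block has size 3, contributing (x + 2)^3

So m_A(x) = (x + 2)^3 = x^3 + 6*x^2 + 12*x + 8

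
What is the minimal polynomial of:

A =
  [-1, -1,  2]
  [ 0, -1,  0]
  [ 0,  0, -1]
x^2 + 2*x + 1

The characteristic polynomial is χ_A(x) = (x + 1)^3, so the eigenvalues are known. The minimal polynomial is
  m_A(x) = Π_λ (x − λ)^{k_λ}
where k_λ is the size of the *largest* Jordan block for λ (equivalently, the smallest k with (A − λI)^k v = 0 for every generalised eigenvector v of λ).

  λ = -1: largest Jordan block has size 2, contributing (x + 1)^2

So m_A(x) = (x + 1)^2 = x^2 + 2*x + 1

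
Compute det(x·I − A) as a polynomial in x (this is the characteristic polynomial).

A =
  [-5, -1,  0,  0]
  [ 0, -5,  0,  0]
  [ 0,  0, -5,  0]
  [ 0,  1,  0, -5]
x^4 + 20*x^3 + 150*x^2 + 500*x + 625

Expanding det(x·I − A) (e.g. by cofactor expansion or by noting that A is similar to its Jordan form J, which has the same characteristic polynomial as A) gives
  χ_A(x) = x^4 + 20*x^3 + 150*x^2 + 500*x + 625
which factors as (x + 5)^4. The eigenvalues (with algebraic multiplicities) are λ = -5 with multiplicity 4.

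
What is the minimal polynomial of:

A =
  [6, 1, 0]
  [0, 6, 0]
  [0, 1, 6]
x^2 - 12*x + 36

The characteristic polynomial is χ_A(x) = (x - 6)^3, so the eigenvalues are known. The minimal polynomial is
  m_A(x) = Π_λ (x − λ)^{k_λ}
where k_λ is the size of the *largest* Jordan block for λ (equivalently, the smallest k with (A − λI)^k v = 0 for every generalised eigenvector v of λ).

  λ = 6: largest Jordan block has size 2, contributing (x − 6)^2

So m_A(x) = (x - 6)^2 = x^2 - 12*x + 36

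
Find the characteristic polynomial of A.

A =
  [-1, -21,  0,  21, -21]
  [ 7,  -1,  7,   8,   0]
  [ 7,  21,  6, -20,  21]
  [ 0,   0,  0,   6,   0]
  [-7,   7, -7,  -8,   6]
x^5 - 16*x^4 + 73*x^3 - 18*x^2 - 324*x - 216

Expanding det(x·I − A) (e.g. by cofactor expansion or by noting that A is similar to its Jordan form J, which has the same characteristic polynomial as A) gives
  χ_A(x) = x^5 - 16*x^4 + 73*x^3 - 18*x^2 - 324*x - 216
which factors as (x - 6)^3*(x + 1)^2. The eigenvalues (with algebraic multiplicities) are λ = -1 with multiplicity 2, λ = 6 with multiplicity 3.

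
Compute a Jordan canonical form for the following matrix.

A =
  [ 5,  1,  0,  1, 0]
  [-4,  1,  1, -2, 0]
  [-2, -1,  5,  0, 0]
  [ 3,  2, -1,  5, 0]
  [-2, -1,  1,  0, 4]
J_2(4) ⊕ J_2(4) ⊕ J_1(4)

The characteristic polynomial is
  det(x·I − A) = x^5 - 20*x^4 + 160*x^3 - 640*x^2 + 1280*x - 1024 = (x - 4)^5

Eigenvalues and multiplicities (the geometric multiplicity of λ is n − rank(A − λI), which equals the number of Jordan blocks for λ):
  λ = 4: algebraic multiplicity = 5, geometric multiplicity = 3

Determining the block sizes for each eigenvalue:
  λ = 4: with am = 5 and gm = 3, the partition is not yet determined (e.g. several partitions of 5 into 3 parts exist). Let N = A − (4)·I. Computing rank(N^1) = 2, rank(N^2) = 0; the number of blocks of size ≥ j is rank(N^{j−1}) − rank(N^j), giving [3, 2]. So we have 2 block(s) of size 2, 1 block(s) of size 1 → block sizes [2, 2, 1]

Assembling the blocks gives a Jordan form
J =
  [4, 1, 0, 0, 0]
  [0, 4, 0, 0, 0]
  [0, 0, 4, 1, 0]
  [0, 0, 0, 4, 0]
  [0, 0, 0, 0, 4]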